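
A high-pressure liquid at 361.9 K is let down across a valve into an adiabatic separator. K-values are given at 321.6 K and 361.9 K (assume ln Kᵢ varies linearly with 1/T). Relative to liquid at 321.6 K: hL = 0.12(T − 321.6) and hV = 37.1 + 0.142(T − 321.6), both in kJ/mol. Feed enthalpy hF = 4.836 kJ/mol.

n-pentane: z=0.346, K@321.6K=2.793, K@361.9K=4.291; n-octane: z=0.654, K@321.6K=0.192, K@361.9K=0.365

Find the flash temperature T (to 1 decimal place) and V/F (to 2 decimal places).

T = 327.4 K, V/F = 0.11

Adiabatic flash: solve Rachford–Rice at each trial T, then check hF = ψ·hV(T) + (1−ψ)·hL(T).
  T = 321.6 K: K = (2.793, 0.192), RR gives ψ = 0.063, H_out = 2.355 kJ/mol
  T = 361.9 K: K = (4.291, 0.365), RR gives ψ = 0.346, H_out = 17.985 kJ/mol
  T = 341.8 K: K = (3.508, 0.270), RR gives ψ = 0.213, H_out = 10.428 kJ/mol
  T = 331.7 K: K = (3.141, 0.229), RR gives ψ = 0.143, H_out = 6.557 kJ/mol
  T = 326.6 K: K = (2.963, 0.210), RR gives ψ = 0.105, H_out = 4.493 kJ/mol
  T = 329.1 K: K = (3.050, 0.219), RR gives ψ = 0.124, H_out = 5.518 kJ/mol
  T = 327.9 K: K = (3.008, 0.215), RR gives ψ = 0.115, H_out = 5.029 kJ/mol
Linear interpolation between T = 326.6 (H_out = 4.493) and T = 327.9 (H_out = 5.029) on hF = 4.836 gives T ≈ 327.4 K, at which ψ = 0.11.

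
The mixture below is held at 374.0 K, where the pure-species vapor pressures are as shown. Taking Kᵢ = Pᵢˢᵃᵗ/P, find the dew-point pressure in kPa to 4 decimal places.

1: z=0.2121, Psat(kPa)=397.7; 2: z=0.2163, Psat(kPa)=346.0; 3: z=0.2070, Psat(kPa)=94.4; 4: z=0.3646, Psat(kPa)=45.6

At the dew point ψ → 1, so Σzᵢ/Kᵢ = 1 with Kᵢ = Pᵢˢᵃᵗ/P ⇒ 1/P = Σzᵢ/Pᵢˢᵃᵗ.
1/P = 0.2121/397.7 + 0.2163/346.0 + 0.2070/94.4 + 0.3646/45.6 = 0.0113469 ⇒ P = 88.1300 kPa

Pdew = 88.1300 kPa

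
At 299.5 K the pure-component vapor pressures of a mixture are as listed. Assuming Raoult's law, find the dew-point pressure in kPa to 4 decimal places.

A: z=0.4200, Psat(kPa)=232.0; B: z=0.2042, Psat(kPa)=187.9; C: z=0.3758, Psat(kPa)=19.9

At the dew point ψ → 1, so Σzᵢ/Kᵢ = 1 with Kᵢ = Pᵢˢᵃᵗ/P ⇒ 1/P = Σzᵢ/Pᵢˢᵃᵗ.
1/P = 0.4200/232.0 + 0.2042/187.9 + 0.3758/19.9 = 0.0217815 ⇒ P = 45.9105 kPa

Pdew = 45.9105 kPa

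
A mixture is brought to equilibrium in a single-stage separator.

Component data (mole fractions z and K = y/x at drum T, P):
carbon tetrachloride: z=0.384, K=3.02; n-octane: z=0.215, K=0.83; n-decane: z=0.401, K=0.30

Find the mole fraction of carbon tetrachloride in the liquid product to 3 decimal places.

x_carbon tetrachloride = 0.212

Rachford–Rice: g(ψ) = Σ zᵢ(Kᵢ−1)/(1+ψ(Kᵢ−1)) = 0.
Feasibility: ΣzᵢKᵢ = 1.458, Σzᵢ/Kᵢ = 1.723 — both > 1, two phases present.
Iterate (Newton) starting at ψ = 0.36:
  ψ = 0.360: g = 0.0349, g' = -0.883 → ψ = 0.399
  ψ = 0.399: g = 0.0004, g' = -0.866 → ψ = 0.400
Converged at ψ = 0.400.
Compositions from xᵢ = zᵢ/(1+ψ(Kᵢ−1)), yᵢ = Kᵢxᵢ:
  carbon tetrachloride: x = 0.212, y = 0.641
  n-octane: x = 0.231, y = 0.191
  n-decane: x = 0.557, y = 0.167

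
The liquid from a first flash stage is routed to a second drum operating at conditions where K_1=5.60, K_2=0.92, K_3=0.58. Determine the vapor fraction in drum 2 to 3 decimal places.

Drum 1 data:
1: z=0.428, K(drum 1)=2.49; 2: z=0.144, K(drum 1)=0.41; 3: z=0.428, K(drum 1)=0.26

V/F (drum 2) = 0.755

Drum 1:
Material balance + equilibrium reduce to Σ zᵢ(Kᵢ−1)/(1+ψ₁(Kᵢ−1)) = 0.
Feasibility: ΣzᵢKᵢ = 1.236, Σzᵢ/Kᵢ = 2.169 — both > 1, two phases present.
Newton iteration, ψ₁⁰ = 0.5:
  ψ₁ = 0.500: g = -0.2578, g' = -1.003 → ψ₁ = 0.243
  ψ₁ = 0.243: g = -0.0172, g' = -0.929 → ψ₁ = 0.225
Converged at ψ₁ = 0.225.
Drum-1 compositions:
  1: x = 0.321, y = 0.798
  2: x = 0.166, y = 0.068
  3: x = 0.513, y = 0.133
Drum-2 feed = drum-1 liquid: z₂ = (0.3207, 0.1660, 0.5133).
Drum 2:
Let ψ₂ = V/F and solve Σ zᵢ(Kᵢ−1)/(1+ψ₂(Kᵢ−1)) = 0.
g(0) = ΣzᵢKᵢ − 1 = 1.246 and g(1) = 1 − Σzᵢ/Kᵢ = -0.123, so a root lies in (0, 1).
Newton–Raphson from ψ₂ = 0.44:
  ψ₂ = 0.440: g = 0.2096, g' = -0.879 → ψ₂ = 0.678
  ψ₂ = 0.678: g = 0.0425, g' = -0.578 → ψ₂ = 0.752
  ψ₂ = 0.752: g = 0.0016, g' = -0.536 → ψ₂ = 0.755
Converged at ψ₂ = 0.755.
  1: x = 0.072, y = 0.402
  2: x = 0.177, y = 0.163
  3: x = 0.752, y = 0.436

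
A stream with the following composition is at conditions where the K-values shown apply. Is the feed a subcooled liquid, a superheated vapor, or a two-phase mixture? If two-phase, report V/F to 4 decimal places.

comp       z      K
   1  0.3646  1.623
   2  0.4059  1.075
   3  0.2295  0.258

two-phase, V/F = 0.3067

ΣzᵢKᵢ = 1.0873; Σzᵢ/Kᵢ = 1.4918.
Both exceed 1, so a two-phase solution exists.
Iterate (Newton) starting at ψ = 0.5:
  ψ = 0.5000: g = -0.06819, g' = -0.4038 → ψ = 0.3311
  ψ = 0.3311: g = -0.00774, g' = -0.3215 → ψ = 0.3070
  ψ = 0.3070: g = -0.00009, g' = -0.3138 → ψ = 0.3067
Converged at ψ = 0.3067.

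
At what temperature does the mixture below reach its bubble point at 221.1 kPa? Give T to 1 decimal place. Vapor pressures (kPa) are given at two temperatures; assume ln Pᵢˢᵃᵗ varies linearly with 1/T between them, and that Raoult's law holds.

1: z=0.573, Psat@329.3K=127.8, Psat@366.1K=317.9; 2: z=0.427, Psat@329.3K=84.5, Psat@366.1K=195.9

T = 357.8 K

Bubble-point temperature: ΣzᵢPᵢˢᵃᵗ(T) = P. Interpolate ln Pᵢˢᵃᵗ = aᵢ + bᵢ/T.
  T = 329.3 K: ΣzᵢPᵢˢᵃᵗ = 109.31 kPa
  T = 366.1 K: ΣzᵢPᵢˢᵃᵗ = 265.81 kPa
  T = 347.7 K: ΣzᵢPᵢˢᵃᵗ = 174.49 kPa
  T = 356.9 K: ΣzᵢPᵢˢᵃᵗ = 216.53 kPa
  T = 361.5 K: ΣzᵢPᵢˢᵃᵗ = 240.22 kPa
  T = 359.2 K: ΣzᵢPᵢˢᵃᵗ = 228.14 kPa
Interpolating between 356.9 K and 359.2 K gives T ≈ 357.8 K.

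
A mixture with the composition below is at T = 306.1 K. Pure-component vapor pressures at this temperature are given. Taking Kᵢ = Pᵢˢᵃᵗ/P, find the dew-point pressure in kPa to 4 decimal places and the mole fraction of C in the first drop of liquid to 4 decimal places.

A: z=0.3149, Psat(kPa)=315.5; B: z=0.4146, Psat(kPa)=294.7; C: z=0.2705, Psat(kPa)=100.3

At the dew point ψ → 1, so Σzᵢ/Kᵢ = 1 with Kᵢ = Pᵢˢᵃᵗ/P ⇒ 1/P = Σzᵢ/Pᵢˢᵃᵗ.
1/P = 0.3149/315.5 + 0.4146/294.7 + 0.2705/100.3 = 0.0051019 ⇒ P = 196.0069 kPa
xᵢ = zᵢP/Pᵢˢᵃᵗ ⇒ x_C = 0.2705·196.0069/100.3 = 0.5286

Pdew = 196.0069 kPa, x_C = 0.5286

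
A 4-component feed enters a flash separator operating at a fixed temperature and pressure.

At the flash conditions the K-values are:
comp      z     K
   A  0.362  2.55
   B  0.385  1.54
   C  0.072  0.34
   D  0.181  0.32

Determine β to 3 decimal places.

β = 0.832

Let β = V/F and solve Σ zᵢ(Kᵢ−1)/(1+β(Kᵢ−1)) = 0.
Feasibility: ΣzᵢKᵢ = 1.598, Σzᵢ/Kᵢ = 1.169 — both > 1, two phases present.
Newton–Raphson from β = 0.5:
  β = 0.500: g = 0.2224, g' = -0.608 → β = 0.866
  β = 0.866: g = -0.0291, g' = -0.877 → β = 0.833
  β = 0.833: g = -0.0010, g' = -0.819 → β = 0.832
Converged at β = 0.832.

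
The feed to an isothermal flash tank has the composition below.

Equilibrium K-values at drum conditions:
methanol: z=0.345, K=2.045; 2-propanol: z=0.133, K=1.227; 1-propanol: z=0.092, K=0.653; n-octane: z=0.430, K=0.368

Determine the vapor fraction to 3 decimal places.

Let ψ = V/F and solve Σ zᵢ(Kᵢ−1)/(1+ψ(Kᵢ−1)) = 0.
Feasibility: ΣzᵢKᵢ = 1.087, Σzᵢ/Kᵢ = 1.586 — both > 1, two phases present.
Iterate (Newton) starting at ψ = 0.5:
  ψ = 0.500: g = -0.1720, g' = -0.551 → ψ = 0.188
  ψ = 0.188: g = -0.0123, g' = -0.503 → ψ = 0.164
Converged at ψ = 0.164.

ψ = 0.164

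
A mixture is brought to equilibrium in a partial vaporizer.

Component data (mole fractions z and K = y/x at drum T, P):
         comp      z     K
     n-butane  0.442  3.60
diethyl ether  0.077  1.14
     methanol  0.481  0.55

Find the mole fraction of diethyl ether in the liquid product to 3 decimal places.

x_diethyl ether = 0.069

Let ψ = V/F and solve Σ zᵢ(Kᵢ−1)/(1+ψ(Kᵢ−1)) = 0.
g(0) = ΣzᵢKᵢ − 1 = 0.944 and g(1) = 1 − Σzᵢ/Kᵢ = -0.065, so a root lies in (0, 1).
Newton iteration, ψ⁰ = 0.5:
  ψ = 0.500: g = 0.2304, g' = -0.728 → ψ = 0.816
  ψ = 0.816: g = 0.0355, g' = -0.551 → ψ = 0.881
Converged at ψ = 0.881.
Compositions from xᵢ = zᵢ/(1+ψ(Kᵢ−1)), yᵢ = Kᵢxᵢ:
  n-butane: x = 0.134, y = 0.483
  diethyl ether: x = 0.069, y = 0.078
  methanol: x = 0.797, y = 0.438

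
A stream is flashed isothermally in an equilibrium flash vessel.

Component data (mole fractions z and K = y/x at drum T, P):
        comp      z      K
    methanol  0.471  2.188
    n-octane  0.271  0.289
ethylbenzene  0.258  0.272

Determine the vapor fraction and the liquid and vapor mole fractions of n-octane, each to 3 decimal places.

Rachford–Rice: g(ψ) = Σ zᵢ(Kᵢ−1)/(1+ψ(Kᵢ−1)) = 0.
Feasibility: ΣzᵢKᵢ = 1.179, Σzᵢ/Kᵢ = 2.102 — both > 1, two phases present.
Newton–Raphson from ψ = 0.41:
  ψ = 0.410: g = -0.1634, g' = -0.851 → ψ = 0.218
  ψ = 0.218: g = -0.0069, g' = -0.804 → ψ = 0.210
Converged at ψ = 0.210.
Compositions from xᵢ = zᵢ/(1+ψ(Kᵢ−1)), yᵢ = Kᵢxᵢ:
  methanol: x = 0.377, y = 0.825
  n-octane: x = 0.318, y = 0.092
  ethylbenzene: x = 0.304, y = 0.083

ψ = 0.210, x_n-octane = 0.318, y_n-octane = 0.092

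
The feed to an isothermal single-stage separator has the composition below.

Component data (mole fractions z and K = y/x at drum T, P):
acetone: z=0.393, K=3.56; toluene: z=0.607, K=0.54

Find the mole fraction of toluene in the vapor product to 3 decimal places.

y_toluene = 0.458

Rachford–Rice: g(ψ) = Σ zᵢ(Kᵢ−1)/(1+ψ(Kᵢ−1)) = 0.
Check two-phase: ΣzᵢKᵢ = 1.727 > 1 and Σzᵢ/Kᵢ = 1.234 > 1, so g(0) = 0.727 > 0 and g(1) = -0.234 < 0.
Newton–Raphson from ψ = 0.45:
  ψ = 0.450: g = 0.1154, g' = -0.760 → ψ = 0.602
  ψ = 0.602: g = 0.0099, g' = -0.645 → ψ = 0.617
Converged at ψ = 0.617.
Compositions from xᵢ = zᵢ/(1+ψ(Kᵢ−1)), yᵢ = Kᵢxᵢ:
  acetone: x = 0.152, y = 0.542
  toluene: x = 0.848, y = 0.458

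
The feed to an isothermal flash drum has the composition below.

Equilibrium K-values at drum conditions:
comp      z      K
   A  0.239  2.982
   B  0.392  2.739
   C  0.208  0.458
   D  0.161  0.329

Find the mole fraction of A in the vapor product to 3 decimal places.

Newton iteration, ψ⁰ = 0.5:
  ψ = 0.500: g = 0.2853, g' = -0.855 → ψ = 0.834
  ψ = 0.834: g = 0.0060, g' = -0.908 → ψ = 0.840
Converged at ψ = 0.840.
Compositions from xᵢ = zᵢ/(1+ψ(Kᵢ−1)), yᵢ = Kᵢxᵢ:
  A: x = 0.090, y = 0.267
  B: x = 0.159, y = 0.436
  C: x = 0.382, y = 0.175
  D: x = 0.369, y = 0.121

y_A = 0.267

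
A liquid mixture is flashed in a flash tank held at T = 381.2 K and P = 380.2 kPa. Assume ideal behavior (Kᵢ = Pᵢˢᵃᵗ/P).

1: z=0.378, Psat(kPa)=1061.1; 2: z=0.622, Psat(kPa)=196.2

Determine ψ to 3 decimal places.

Raoult's law: Kᵢ = Pᵢˢᵃᵗ/P = Pᵢˢᵃᵗ/380.2.
  K_1 = 1061.1/380.2 = 2.79090, K_2 = 196.2/380.2 = 0.51604
Material balance + equilibrium reduce to Σ zᵢ(Kᵢ−1)/(1+ψ(Kᵢ−1)) = 0.
Check two-phase: ΣzᵢKᵢ = 1.376 > 1 and Σzᵢ/Kᵢ = 1.341 > 1, so g(0) = 0.376 > 0 and g(1) = -0.341 < 0.
Iterate (Newton) starting at ψ = 0.5:
  ψ = 0.500: g = -0.0400, g' = -0.591 → ψ = 0.432
  ψ = 0.432: g = 0.0008, g' = -0.618 → ψ = 0.434
Converged at ψ = 0.434.

ψ = 0.434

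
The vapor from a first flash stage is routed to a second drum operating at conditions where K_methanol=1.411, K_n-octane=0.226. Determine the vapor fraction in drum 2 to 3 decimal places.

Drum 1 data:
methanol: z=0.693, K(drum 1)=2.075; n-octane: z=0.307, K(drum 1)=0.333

V/F (drum 2) = 0.526

Drum 1:
Material balance + equilibrium reduce to Σ zᵢ(Kᵢ−1)/(1+ψ₁(Kᵢ−1)) = 0.
g(0) = ΣzᵢKᵢ − 1 = 0.540 and g(1) = 1 − Σzᵢ/Kᵢ = -0.256, so a root lies in (0, 1).
Binary case is linear: z₁(K₁−1)(1+ψ₁(K₂−1)) + z₂(K₂−1)(1+ψ₁(K₁−1)) = 0
⇒ ψ₁ = [z₁(K₁−1)+z₂(K₂−1)] / [−(K₁−1)(K₂−1)] = 0.5402/0.7170 = 0.753
Drum-1 compositions:
  methanol: x = 0.383, y = 0.795
  n-octane: x = 0.617, y = 0.205
Drum-2 feed = drum-1 vapor: z₂ = (0.7945, 0.2055).
Drum 2:
Binary case is linear: z₁(K₁−1)(1+ψ₂(K₂−1)) + z₂(K₂−1)(1+ψ₂(K₁−1)) = 0
⇒ ψ₂ = [z₁(K₁−1)+z₂(K₂−1)] / [−(K₁−1)(K₂−1)] = 0.1675/0.3181 = 0.526
  methanol: x = 0.653, y = 0.922
  n-octane: x = 0.347, y = 0.078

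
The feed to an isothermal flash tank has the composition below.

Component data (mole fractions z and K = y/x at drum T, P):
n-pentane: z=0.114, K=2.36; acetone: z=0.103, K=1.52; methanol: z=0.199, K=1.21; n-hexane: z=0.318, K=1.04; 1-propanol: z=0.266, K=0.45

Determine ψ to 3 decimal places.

Rachford–Rice: g(ψ) = Σ zᵢ(Kᵢ−1)/(1+ψ(Kᵢ−1)) = 0.
g(0) = ΣzᵢKᵢ − 1 = 0.117 and g(1) = 1 − Σzᵢ/Kᵢ = -0.177, so a root lies in (0, 1).
Newton iteration, ψ⁰ = 0.37:
  ψ = 0.370: g = 0.0157, g' = -0.248 → ψ = 0.433
Converged at ψ = 0.433.

ψ = 0.433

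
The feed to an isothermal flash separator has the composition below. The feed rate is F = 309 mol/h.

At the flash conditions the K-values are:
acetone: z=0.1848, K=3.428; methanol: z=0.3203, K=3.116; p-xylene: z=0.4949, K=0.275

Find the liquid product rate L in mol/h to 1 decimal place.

Material balance + equilibrium reduce to Σ zᵢ(Kᵢ−1)/(1+ψ(Kᵢ−1)) = 0.
Feasibility: ΣzᵢKᵢ = 1.7676, Σzᵢ/Kᵢ = 1.9563 — both > 1, two phases present.
Newton–Raphson from ψ = 0.35:
  ψ = 0.3500: g = 0.15114, g' = -1.2589 → ψ = 0.4701
  ψ = 0.4701: g = 0.00504, g' = -1.1967 → ψ = 0.4743
Converged at ψ = 0.4743.
Then V = ψ·F = 0.4743·309 = 146.5 mol/h and L = F − V = 162.5 mol/h.

L = 162.5 mol/h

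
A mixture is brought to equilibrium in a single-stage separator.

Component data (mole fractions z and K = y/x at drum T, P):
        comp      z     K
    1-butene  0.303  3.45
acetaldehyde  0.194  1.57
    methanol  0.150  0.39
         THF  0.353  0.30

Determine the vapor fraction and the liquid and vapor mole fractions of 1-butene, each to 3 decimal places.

ψ = 0.401, x_1-butene = 0.153, y_1-butene = 0.527

Iterate (Newton) starting at ψ = 0.5:
  ψ = 0.500: g = -0.0921, g' = -0.931 → ψ = 0.401
Converged at ψ = 0.401.
Compositions from xᵢ = zᵢ/(1+ψ(Kᵢ−1)), yᵢ = Kᵢxᵢ:
  1-butene: x = 0.153, y = 0.527
  acetaldehyde: x = 0.158, y = 0.248
  methanol: x = 0.199, y = 0.077
  THF: x = 0.491, y = 0.147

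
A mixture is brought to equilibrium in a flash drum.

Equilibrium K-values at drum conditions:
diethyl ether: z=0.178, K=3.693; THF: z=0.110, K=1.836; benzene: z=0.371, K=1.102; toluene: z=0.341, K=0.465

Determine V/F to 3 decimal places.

V/F = 0.626

Rachford–Rice: g(V/F) = Σ zᵢ(Kᵢ−1)/(1+V/F(Kᵢ−1)) = 0.
g(0) = ΣzᵢKᵢ − 1 = 0.427 and g(1) = 1 − Σzᵢ/Kᵢ = -0.178, so a root lies in (0, 1).
Newton–Raphson from V/F = 0.67:
  V/F = 0.670: g = -0.0191, g' = -0.436 → V/F = 0.626
Converged at V/F = 0.626.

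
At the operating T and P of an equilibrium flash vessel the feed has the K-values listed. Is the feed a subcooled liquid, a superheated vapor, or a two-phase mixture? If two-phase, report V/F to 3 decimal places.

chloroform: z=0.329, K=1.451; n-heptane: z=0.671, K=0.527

subcooled liquid

ΣzᵢKᵢ = 0.831; Σzᵢ/Kᵢ = 1.500.
Since ΣzᵢKᵢ < 1 the mixture is below its bubble point — single liquid phase.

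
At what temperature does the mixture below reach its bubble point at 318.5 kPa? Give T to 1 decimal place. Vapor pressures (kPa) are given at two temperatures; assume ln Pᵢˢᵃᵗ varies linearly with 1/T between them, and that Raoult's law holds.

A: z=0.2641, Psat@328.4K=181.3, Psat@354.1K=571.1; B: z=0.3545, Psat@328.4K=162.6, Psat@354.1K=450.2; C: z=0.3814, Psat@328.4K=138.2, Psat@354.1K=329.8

T = 345.7 K

Bubble-point temperature: ΣzᵢPᵢˢᵃᵗ(T) = P. Interpolate ln Pᵢˢᵃᵗ = aᵢ + bᵢ/T.
  T = 328.4 K: ΣzᵢPᵢˢᵃᵗ = 158.23 kPa
  T = 354.1 K: ΣzᵢPᵢˢᵃᵗ = 436.21 kPa
  T = 341.2 K: ΣzᵢPᵢˢᵃᵗ = 266.85 kPa
  T = 347.6 K: ΣzᵢPᵢˢᵃᵗ = 341.96 kPa
  T = 344.4 K: ΣzᵢPᵢˢᵃᵗ = 302.40 kPa
  T = 346.0 K: ΣzᵢPᵢˢᵃᵗ = 321.66 kPa
Interpolating between 344.4 K and 346.0 K gives T ≈ 345.7 K.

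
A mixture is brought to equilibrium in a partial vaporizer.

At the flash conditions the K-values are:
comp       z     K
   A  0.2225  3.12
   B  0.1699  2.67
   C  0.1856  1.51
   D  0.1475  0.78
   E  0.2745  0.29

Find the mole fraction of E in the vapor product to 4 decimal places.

Rachford–Rice: g(V/F) = Σ zᵢ(Kᵢ−1)/(1+V/F(Kᵢ−1)) = 0.
Check two-phase: ΣzᵢKᵢ = 1.6227 > 1 and Σzᵢ/Kᵢ = 1.3935 > 1, so g(0) = 0.6227 > 0 and g(1) = -0.3935 < 0.
Newton iteration, V/F⁰ = 0.54:
  V/F = 0.5400: g = 0.09043, g' = -0.7512 → V/F = 0.6604
  V/F = 0.6604: g = -0.00263, g' = -0.8081 → V/F = 0.6571
Converged at V/F = 0.6571.
Compositions from xᵢ = zᵢ/(1+V/F(Kᵢ−1)), yᵢ = Kᵢxᵢ:
  A: x = 0.0930, y = 0.2901
  B: x = 0.0810, y = 0.2163
  C: x = 0.1390, y = 0.2099
  D: x = 0.1724, y = 0.1345
  E: x = 0.5146, y = 0.1492

y_E = 0.1492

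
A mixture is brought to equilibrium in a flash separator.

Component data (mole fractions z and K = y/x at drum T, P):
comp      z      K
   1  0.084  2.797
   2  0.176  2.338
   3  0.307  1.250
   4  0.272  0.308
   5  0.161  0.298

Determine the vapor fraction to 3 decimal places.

Newton iteration, ψ⁰ = 0.42:
  ψ = 0.420: g = -0.1194, g' = -0.651 → ψ = 0.237
  ψ = 0.237: g = -0.0034, g' = -0.633 → ψ = 0.231
Converged at ψ = 0.231.

ψ = 0.231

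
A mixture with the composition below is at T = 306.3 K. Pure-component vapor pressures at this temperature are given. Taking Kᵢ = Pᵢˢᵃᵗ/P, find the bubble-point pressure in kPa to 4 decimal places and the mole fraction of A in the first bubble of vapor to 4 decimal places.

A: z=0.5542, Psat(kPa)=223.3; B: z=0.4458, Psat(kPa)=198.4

Pbub = 212.1996 kPa, y_A = 0.5832

At the bubble point ψ → 0, so ΣzᵢKᵢ = 1 with Kᵢ = Pᵢˢᵃᵗ/P ⇒ P = ΣzᵢPᵢˢᵃᵗ.
P = 0.5542·223.3 + 0.4458·198.4 = 212.1996 kPa
yᵢ = zᵢPᵢˢᵃᵗ/P ⇒ y_A = 0.5542·223.3/212.1996 = 0.5832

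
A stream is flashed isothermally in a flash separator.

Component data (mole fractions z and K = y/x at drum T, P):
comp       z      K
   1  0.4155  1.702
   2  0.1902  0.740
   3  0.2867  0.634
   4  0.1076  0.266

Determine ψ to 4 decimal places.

ψ = 0.1926

Let ψ = V/F and solve Σ zᵢ(Kᵢ−1)/(1+ψ(Kᵢ−1)) = 0.
Check two-phase: ΣzᵢKᵢ = 1.0583 > 1 and Σzᵢ/Kᵢ = 1.3579 > 1, so g(0) = 0.0583 > 0 and g(1) = -0.3579 < 0.
Iterate (Newton) starting at ψ = 0.64:
  ψ = 0.6400: g = -0.14404, g' = -0.3877 → ψ = 0.2684
  ψ = 0.2684: g = -0.02245, g' = -0.2970 → ψ = 0.1928
  ψ = 0.1928: g = -0.00006, g' = -0.2962 → ψ = 0.1926
Converged at ψ = 0.1926.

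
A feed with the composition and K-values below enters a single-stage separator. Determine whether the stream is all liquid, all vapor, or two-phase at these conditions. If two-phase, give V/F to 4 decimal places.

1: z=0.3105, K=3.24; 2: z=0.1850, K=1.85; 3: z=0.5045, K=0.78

ΣzᵢKᵢ = 1.7418; Σzᵢ/Kᵢ = 0.8426.
Since Σzᵢ/Kᵢ < 1 the mixture is above its dew point — single vapor phase.

all vapor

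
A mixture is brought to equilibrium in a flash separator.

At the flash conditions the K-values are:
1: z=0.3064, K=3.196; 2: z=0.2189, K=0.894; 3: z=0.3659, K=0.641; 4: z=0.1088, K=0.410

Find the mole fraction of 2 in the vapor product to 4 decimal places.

y_2 = 0.2089

Rachford–Rice: g(V/F) = Σ zᵢ(Kᵢ−1)/(1+V/F(Kᵢ−1)) = 0.
Check two-phase: ΣzᵢKᵢ = 1.4541 > 1 and Σzᵢ/Kᵢ = 1.1769 > 1, so g(0) = 0.4541 > 0 and g(1) = -0.1769 < 0.
Newton iteration, V/F⁰ = 0.5:
  V/F = 0.5000: g = 0.04506, g' = -0.4847 → V/F = 0.5930
  V/F = 0.5930: g = 0.00189, g' = -0.4473 → V/F = 0.5972
Converged at V/F = 0.5972.
Compositions from xᵢ = zᵢ/(1+V/F(Kᵢ−1)), yᵢ = Kᵢxᵢ:
  1: x = 0.1326, y = 0.4237
  2: x = 0.2337, y = 0.2089
  3: x = 0.4658, y = 0.2986
  4: x = 0.1680, y = 0.0689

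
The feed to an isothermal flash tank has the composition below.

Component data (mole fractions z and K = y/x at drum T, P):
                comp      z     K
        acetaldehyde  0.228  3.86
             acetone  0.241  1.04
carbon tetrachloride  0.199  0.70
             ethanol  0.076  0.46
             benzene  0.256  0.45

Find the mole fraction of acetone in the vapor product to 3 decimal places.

y_acetone = 0.246

Let ψ = V/F and solve Σ zᵢ(Kᵢ−1)/(1+ψ(Kᵢ−1)) = 0.
g(0) = ΣzᵢKᵢ − 1 = 0.420 and g(1) = 1 − Σzᵢ/Kᵢ = -0.309, so a root lies in (0, 1).
Newton iteration, ψ⁰ = 0.59:
  ψ = 0.590: g = -0.0891, g' = -0.502 → ψ = 0.413
  ψ = 0.413: g = 0.0055, g' = -0.582 → ψ = 0.422
Converged at ψ = 0.422.
Compositions from xᵢ = zᵢ/(1+ψ(Kᵢ−1)), yᵢ = Kᵢxᵢ:
  acetaldehyde: x = 0.103, y = 0.399
  acetone: x = 0.237, y = 0.246
  carbon tetrachloride: x = 0.228, y = 0.159
  ethanol: x = 0.098, y = 0.045
  benzene: x = 0.333, y = 0.150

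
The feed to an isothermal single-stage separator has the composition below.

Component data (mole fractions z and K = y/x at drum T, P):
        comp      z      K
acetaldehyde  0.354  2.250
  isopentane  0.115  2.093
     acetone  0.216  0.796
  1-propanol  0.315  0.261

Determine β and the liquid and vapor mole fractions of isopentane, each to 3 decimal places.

β = 0.406, x_isopentane = 0.080, y_isopentane = 0.167

Iterate (Newton) starting at β = 0.63:
  β = 0.630: g = -0.1641, g' = -0.835 → β = 0.434
  β = 0.434: g = -0.0186, g' = -0.679 → β = 0.406
Converged at β = 0.406.
Compositions from xᵢ = zᵢ/(1+β(Kᵢ−1)), yᵢ = Kᵢxᵢ:
  acetaldehyde: x = 0.235, y = 0.528
  isopentane: x = 0.080, y = 0.167
  acetone: x = 0.236, y = 0.187
  1-propanol: x = 0.450, y = 0.117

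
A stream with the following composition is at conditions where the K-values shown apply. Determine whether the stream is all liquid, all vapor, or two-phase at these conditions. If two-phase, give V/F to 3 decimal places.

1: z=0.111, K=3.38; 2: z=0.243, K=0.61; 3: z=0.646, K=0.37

ΣzᵢKᵢ = 0.762; Σzᵢ/Kᵢ = 2.177.
Since ΣzᵢKᵢ < 1 the mixture is below its bubble point — single liquid phase.

all liquid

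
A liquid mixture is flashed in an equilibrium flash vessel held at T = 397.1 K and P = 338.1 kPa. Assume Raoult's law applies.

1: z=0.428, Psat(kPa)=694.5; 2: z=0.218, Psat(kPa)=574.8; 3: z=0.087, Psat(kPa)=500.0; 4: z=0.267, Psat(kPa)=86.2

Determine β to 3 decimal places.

β = 0.673

Raoult's law: Kᵢ = Pᵢˢᵃᵗ/P = Pᵢˢᵃᵗ/338.1.
  K_1 = 694.5/338.1 = 2.05413, K_2 = 574.8/338.1 = 1.70009, K_3 = 500.0/338.1 = 1.47885, K_4 = 86.2/338.1 = 0.25495
Iterate (Newton) starting at β = 0.5:
  β = 0.500: g = 0.1251, g' = -0.652 → β = 0.692
  β = 0.692: g = -0.0155, g' = -0.850 → β = 0.674
  β = 0.674: g = -0.0003, g' = -0.821 → β = 0.673
Converged at β = 0.673.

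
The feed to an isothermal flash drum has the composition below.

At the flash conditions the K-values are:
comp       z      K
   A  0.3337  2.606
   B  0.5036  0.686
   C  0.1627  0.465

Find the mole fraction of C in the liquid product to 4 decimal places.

x_C = 0.2187

Rachford–Rice: g(ψ) = Σ zᵢ(Kᵢ−1)/(1+ψ(Kᵢ−1)) = 0.
g(0) = ΣzᵢKᵢ − 1 = 0.2907 and g(1) = 1 − Σzᵢ/Kᵢ = -0.2121, so a root lies in (0, 1).
Iterate (Newton) starting at ψ = 0.61:
  ψ = 0.6100: g = -0.05409, g' = -0.3982 → ψ = 0.4742
  ψ = 0.4742: g = 0.00182, g' = -0.4295 → ψ = 0.4784
Converged at ψ = 0.4784.
Compositions from xᵢ = zᵢ/(1+ψ(Kᵢ−1)), yᵢ = Kᵢxᵢ:
  A: x = 0.1887, y = 0.4918
  B: x = 0.5926, y = 0.4065
  C: x = 0.2187, y = 0.1017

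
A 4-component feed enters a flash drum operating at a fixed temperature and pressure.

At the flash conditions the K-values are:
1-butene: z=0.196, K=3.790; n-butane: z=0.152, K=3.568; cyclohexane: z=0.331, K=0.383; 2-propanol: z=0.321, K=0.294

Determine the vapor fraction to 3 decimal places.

Let ψ = V/F and solve Σ zᵢ(Kᵢ−1)/(1+ψ(Kᵢ−1)) = 0.
Check two-phase: ΣzᵢKᵢ = 1.506 > 1 and Σzᵢ/Kᵢ = 2.050 > 1, so g(0) = 0.506 > 0 and g(1) = -1.050 < 0.
Newton–Raphson from ψ = 0.5:
  ψ = 0.500: g = -0.2464, g' = -1.104 → ψ = 0.277
  ψ = 0.277: g = 0.0088, g' = -1.259 → ψ = 0.284
Converged at ψ = 0.284.

ψ = 0.284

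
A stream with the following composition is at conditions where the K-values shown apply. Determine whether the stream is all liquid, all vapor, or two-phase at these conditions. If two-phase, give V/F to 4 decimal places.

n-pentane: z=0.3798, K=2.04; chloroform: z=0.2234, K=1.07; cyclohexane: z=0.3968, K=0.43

ΣzᵢKᵢ = 1.1845; Σzᵢ/Kᵢ = 1.3178.
Both exceed 1, so a two-phase solution exists.
Iterate (Newton) starting at ψ = 0.5:
  ψ = 0.5000: g = -0.04136, g' = -0.4310 → ψ = 0.4040
  ψ = 0.4040: g = -0.00052, g' = -0.4223 → ψ = 0.4028
Converged at ψ = 0.4028.

two-phase, V/F = 0.4028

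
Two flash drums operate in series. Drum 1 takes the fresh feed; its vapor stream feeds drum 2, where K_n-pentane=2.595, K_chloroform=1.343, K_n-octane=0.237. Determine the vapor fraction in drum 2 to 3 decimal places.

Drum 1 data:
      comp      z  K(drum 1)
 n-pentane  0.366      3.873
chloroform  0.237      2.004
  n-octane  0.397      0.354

Drum 1:
Iterate (Newton) starting at ψ₁ = 0.62:
  ψ₁ = 0.620: g = 0.0969, g' = -0.942 → ψ₁ = 0.723
  ψ₁ = 0.723: g = -0.0015, g' = -0.982 → ψ₁ = 0.721
Converged at ψ₁ = 0.721.
Drum-1 compositions:
  n-pentane: x = 0.119, y = 0.461
  chloroform: x = 0.137, y = 0.275
  n-octane: x = 0.743, y = 0.263
Drum-2 feed = drum-1 vapor: z₂ = (0.4614, 0.2755, 0.2632).
Drum 2:
Let ψ₂ = V/F and solve Σ zᵢ(Kᵢ−1)/(1+ψ₂(Kᵢ−1)) = 0.
Feasibility: ΣzᵢKᵢ = 1.630, Σzᵢ/Kᵢ = 1.493 — both > 1, two phases present.
Newton–Raphson from ψ₂ = 0.31:
  ψ₂ = 0.310: g = 0.3148, g' = -0.815 → ψ₂ = 0.696
  ψ₂ = 0.696: g = -0.0035, g' = -0.982 → ψ₂ = 0.693
Converged at ψ₂ = 0.693.
  n-pentane: x = 0.219, y = 0.569
  chloroform: x = 0.223, y = 0.299
  n-octane: x = 0.558, y = 0.132

V/F (drum 2) = 0.693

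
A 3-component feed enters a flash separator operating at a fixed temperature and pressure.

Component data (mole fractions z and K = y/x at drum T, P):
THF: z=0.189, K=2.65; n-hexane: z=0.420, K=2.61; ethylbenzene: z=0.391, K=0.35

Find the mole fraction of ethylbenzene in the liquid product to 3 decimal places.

x_ethylbenzene = 0.714

Iterate (Newton) starting at ψ = 0.67:
  ψ = 0.670: g = 0.0232, g' = -0.886 → ψ = 0.696
Converged at ψ = 0.696.
Compositions from xᵢ = zᵢ/(1+ψ(Kᵢ−1)), yᵢ = Kᵢxᵢ:
  THF: x = 0.088, y = 0.233
  n-hexane: x = 0.198, y = 0.517
  ethylbenzene: x = 0.714, y = 0.250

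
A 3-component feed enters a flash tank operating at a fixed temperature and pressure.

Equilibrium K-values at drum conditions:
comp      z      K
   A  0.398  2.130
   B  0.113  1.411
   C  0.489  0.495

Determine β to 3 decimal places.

Iterate (Newton) starting at β = 0.62:
  β = 0.620: g = -0.0580, g' = -0.452 → β = 0.492
  β = 0.492: g = -0.0008, g' = -0.444 → β = 0.490
Converged at β = 0.490.

β = 0.490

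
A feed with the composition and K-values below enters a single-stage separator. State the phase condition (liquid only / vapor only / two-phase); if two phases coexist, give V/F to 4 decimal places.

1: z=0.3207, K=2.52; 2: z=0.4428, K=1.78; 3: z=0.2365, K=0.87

vapor only

ΣzᵢKᵢ = 1.8021; Σzᵢ/Kᵢ = 0.6479.
Since Σzᵢ/Kᵢ < 1 the mixture is above its dew point — single vapor phase.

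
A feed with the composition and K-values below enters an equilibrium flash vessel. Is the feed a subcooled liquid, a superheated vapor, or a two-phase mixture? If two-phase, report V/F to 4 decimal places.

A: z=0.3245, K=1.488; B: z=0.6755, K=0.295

ΣzᵢKᵢ = 0.6821; Σzᵢ/Kᵢ = 2.5079.
Since ΣzᵢKᵢ < 1 the mixture is below its bubble point — single liquid phase.

subcooled liquid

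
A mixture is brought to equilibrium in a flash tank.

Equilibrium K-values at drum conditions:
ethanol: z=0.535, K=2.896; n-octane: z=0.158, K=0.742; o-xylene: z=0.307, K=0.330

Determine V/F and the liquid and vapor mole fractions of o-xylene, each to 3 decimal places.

V/F = 0.699, x_o-xylene = 0.577, y_o-xylene = 0.190

Newton iteration, V/F⁰ = 0.5:
  V/F = 0.500: g = 0.1646, g' = -0.832 → V/F = 0.698
  V/F = 0.698: g = 0.0007, g' = -0.858 → V/F = 0.699
Converged at V/F = 0.699.
Compositions from xᵢ = zᵢ/(1+V/F(Kᵢ−1)), yᵢ = Kᵢxᵢ:
  ethanol: x = 0.230, y = 0.667
  n-octane: x = 0.193, y = 0.143
  o-xylene: x = 0.577, y = 0.190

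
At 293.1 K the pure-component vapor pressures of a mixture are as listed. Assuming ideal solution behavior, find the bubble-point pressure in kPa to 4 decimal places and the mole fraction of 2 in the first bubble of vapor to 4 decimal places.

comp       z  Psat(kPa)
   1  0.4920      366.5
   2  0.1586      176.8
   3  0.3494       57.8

At the bubble point ψ → 0, so ΣzᵢKᵢ = 1 with Kᵢ = Pᵢˢᵃᵗ/P ⇒ P = ΣzᵢPᵢˢᵃᵗ.
P = 0.4920·366.5 + 0.1586·176.8 + 0.3494·57.8 = 228.5538 kPa
yᵢ = zᵢPᵢˢᵃᵗ/P ⇒ y_2 = 0.1586·176.8/228.5538 = 0.1227

Pbub = 228.5538 kPa, y_2 = 0.1227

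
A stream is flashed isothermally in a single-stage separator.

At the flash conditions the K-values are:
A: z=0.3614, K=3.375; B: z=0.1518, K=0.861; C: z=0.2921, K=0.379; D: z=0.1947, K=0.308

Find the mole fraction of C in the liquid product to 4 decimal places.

x_C = 0.3852

Rachford–Rice: g(ψ) = Σ zᵢ(Kᵢ−1)/(1+ψ(Kᵢ−1)) = 0.
Check two-phase: ΣzᵢKᵢ = 1.5211 > 1 and Σzᵢ/Kᵢ = 1.6862 > 1, so g(0) = 0.5211 > 0 and g(1) = -0.6862 < 0.
Newton iteration, ψ⁰ = 0.54:
  ψ = 0.5400: g = -0.13480, g' = -0.8874 → ψ = 0.3881
  ψ = 0.3881: g = 0.00114, g' = -0.9251 → ψ = 0.3893
Converged at ψ = 0.3893.
Compositions from xᵢ = zᵢ/(1+ψ(Kᵢ−1)), yᵢ = Kᵢxᵢ:
  A: x = 0.1878, y = 0.6337
  B: x = 0.1605, y = 0.1382
  C: x = 0.3852, y = 0.1460
  D: x = 0.2665, y = 0.0821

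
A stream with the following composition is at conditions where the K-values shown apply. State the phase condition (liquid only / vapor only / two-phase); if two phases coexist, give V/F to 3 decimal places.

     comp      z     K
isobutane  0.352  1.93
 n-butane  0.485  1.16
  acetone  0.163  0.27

two-phase, V/F = 0.748

ΣzᵢKᵢ = 1.286; Σzᵢ/Kᵢ = 1.204.
Both exceed 1, so a two-phase solution exists.
Rachford–Rice: g(ψ) = Σ zᵢ(Kᵢ−1)/(1+ψ(Kᵢ−1)) = 0.
Newton iteration, ψ⁰ = 0.54:
  ψ = 0.540: g = 0.0929, g' = -0.382 → ψ = 0.783
  ψ = 0.783: g = -0.0195, g' = -0.585 → ψ = 0.750
  ψ = 0.750: g = -0.0008, g' = -0.540 → ψ = 0.748
Converged at ψ = 0.748.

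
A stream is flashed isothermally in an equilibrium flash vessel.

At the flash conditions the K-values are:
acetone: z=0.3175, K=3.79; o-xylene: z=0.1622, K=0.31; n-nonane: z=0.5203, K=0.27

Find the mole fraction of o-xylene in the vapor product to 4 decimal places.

y_o-xylene = 0.0581

Newton–Raphson from ψ = 0.5:
  ψ = 0.5000: g = -0.39914, g' = -1.2985 → ψ = 0.1926
  ψ = 0.1926: g = 0.00516, g' = -1.5238 → ψ = 0.1960
Converged at ψ = 0.1960.
Compositions from xᵢ = zᵢ/(1+ψ(Kᵢ−1)), yᵢ = Kᵢxᵢ:
  acetone: x = 0.2053, y = 0.7779
  o-xylene: x = 0.1876, y = 0.0581
  n-nonane: x = 0.6072, y = 0.1639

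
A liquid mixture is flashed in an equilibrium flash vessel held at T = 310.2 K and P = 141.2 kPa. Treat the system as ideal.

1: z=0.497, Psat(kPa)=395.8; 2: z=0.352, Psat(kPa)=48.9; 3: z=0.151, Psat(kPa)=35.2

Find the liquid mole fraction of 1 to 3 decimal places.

Raoult's law: Kᵢ = Pᵢˢᵃᵗ/P = Pᵢˢᵃᵗ/141.2.
  K_1 = 395.8/141.2 = 2.80312, K_2 = 48.9/141.2 = 0.34632, K_3 = 35.2/141.2 = 0.24929
Rachford–Rice: g(ψ) = Σ zᵢ(Kᵢ−1)/(1+ψ(Kᵢ−1)) = 0.
Check two-phase: ΣzᵢKᵢ = 1.553 > 1 and Σzᵢ/Kᵢ = 1.799 > 1, so g(0) = 0.553 > 0 and g(1) = -0.799 < 0.
Iterate (Newton) starting at ψ = 0.59:
  ψ = 0.590: g = -0.1438, g' = -1.052 → ψ = 0.453
  ψ = 0.453: g = -0.0057, g' = -0.989 → ψ = 0.448
Converged at ψ = 0.448.
Compositions from xᵢ = zᵢ/(1+ψ(Kᵢ−1)), yᵢ = Kᵢxᵢ:
  1: x = 0.275, y = 0.771
  2: x = 0.498, y = 0.172
  3: x = 0.227, y = 0.057

x_1 = 0.275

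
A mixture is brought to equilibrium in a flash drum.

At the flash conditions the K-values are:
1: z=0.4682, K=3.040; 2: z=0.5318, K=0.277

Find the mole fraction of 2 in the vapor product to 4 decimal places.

Material balance + equilibrium reduce to Σ zᵢ(Kᵢ−1)/(1+ψ(Kᵢ−1)) = 0.
Feasibility: ΣzᵢKᵢ = 1.5706, Σzᵢ/Kᵢ = 2.0739 — both > 1, two phases present.
Newton iteration, ψ⁰ = 0.47:
  ψ = 0.4700: g = -0.09479, g' = -1.1456 → ψ = 0.3873
  ψ = 0.3873: g = -0.00042, g' = -1.1443 → ψ = 0.3869
Converged at ψ = 0.3869.
Compositions from xᵢ = zᵢ/(1+ψ(Kᵢ−1)), yᵢ = Kᵢxᵢ:
  1: x = 0.2617, y = 0.7955
  2: x = 0.7383, y = 0.2045

y_2 = 0.2045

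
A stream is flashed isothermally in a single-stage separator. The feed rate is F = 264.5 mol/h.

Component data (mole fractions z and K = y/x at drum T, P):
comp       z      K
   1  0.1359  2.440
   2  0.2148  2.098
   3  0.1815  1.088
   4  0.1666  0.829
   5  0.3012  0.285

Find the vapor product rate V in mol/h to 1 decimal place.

Newton iteration, ψ⁰ = 0.5:
  ψ = 0.5000: g = -0.08500, g' = -0.5833 → ψ = 0.3543
  ψ = 0.3543: g = -0.00386, g' = -0.5408 → ψ = 0.3471
Converged at ψ = 0.3471.
Then V = ψ·F = 0.3471·264.5 = 91.8 mol/h and L = F − V = 172.7 mol/h.

V = 91.8 mol/h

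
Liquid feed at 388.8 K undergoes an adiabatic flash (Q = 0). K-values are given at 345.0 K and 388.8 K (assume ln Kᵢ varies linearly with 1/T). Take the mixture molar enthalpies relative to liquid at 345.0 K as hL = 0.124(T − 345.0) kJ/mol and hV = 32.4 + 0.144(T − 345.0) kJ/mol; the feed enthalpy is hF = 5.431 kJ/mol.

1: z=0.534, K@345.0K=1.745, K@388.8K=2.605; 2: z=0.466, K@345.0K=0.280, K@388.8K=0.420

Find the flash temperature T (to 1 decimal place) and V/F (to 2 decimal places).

Adiabatic flash: solve Rachford–Rice at each trial T, then check hF = ψ·hV(T) + (1−ψ)·hL(T).
  T = 345.0 K: K = (1.745, 0.280), RR gives ψ = 0.116, H_out = 3.764 kJ/mol
  T = 388.8 K: K = (2.605, 0.420), RR gives ψ = 0.630, H_out = 26.407 kJ/mol
  T = 366.9 K: K = (2.158, 0.347), RR gives ψ = 0.415, H_out = 16.356 kJ/mol
  T = 355.9 K: K = (1.946, 0.313), RR gives ψ = 0.284, H_out = 10.621 kJ/mol
  T = 350.4 K: K = (1.843, 0.296), RR gives ψ = 0.206, H_out = 7.363 kJ/mol
  T = 347.7 K: K = (1.794, 0.288), RR gives ψ = 0.163, H_out = 5.623 kJ/mol
  T = 346.4 K: K = (1.770, 0.284), RR gives ψ = 0.141, H_out = 4.744 kJ/mol
Linear interpolation between T = 346.4 (H_out = 4.744) and T = 347.7 (H_out = 5.623) on hF = 5.431 gives T ≈ 347.4 K, at which ψ = 0.16.

T = 347.4 K, V/F = 0.16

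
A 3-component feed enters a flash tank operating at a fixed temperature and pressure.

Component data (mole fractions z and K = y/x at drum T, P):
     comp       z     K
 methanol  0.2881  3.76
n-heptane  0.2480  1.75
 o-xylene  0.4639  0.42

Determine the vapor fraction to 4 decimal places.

ψ = 0.6201

Let ψ = V/F and solve Σ zᵢ(Kᵢ−1)/(1+ψ(Kᵢ−1)) = 0.
g(0) = ΣzᵢKᵢ − 1 = 0.7121 and g(1) = 1 − Σzᵢ/Kᵢ = -0.3229, so a root lies in (0, 1).
Iterate (Newton) starting at ψ = 0.69:
  ψ = 0.6900: g = -0.05224, g' = -0.7545 → ψ = 0.6208
  ψ = 0.6208: g = -0.00047, g' = -0.7441 → ψ = 0.6201
Converged at ψ = 0.6201.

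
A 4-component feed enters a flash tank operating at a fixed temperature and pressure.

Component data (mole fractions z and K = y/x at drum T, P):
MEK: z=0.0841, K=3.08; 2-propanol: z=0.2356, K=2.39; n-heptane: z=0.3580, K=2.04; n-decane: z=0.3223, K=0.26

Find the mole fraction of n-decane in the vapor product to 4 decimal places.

Iterate (Newton) starting at V/F = 0.31:
  V/F = 0.3100: g = 0.30726, g' = -0.8755 → V/F = 0.6610
  V/F = 0.6610: g = -0.00187, g' = -1.0004 → V/F = 0.6591
Converged at V/F = 0.6591.
Compositions from xᵢ = zᵢ/(1+V/F(Kᵢ−1)), yᵢ = Kᵢxᵢ:
  MEK: x = 0.0355, y = 0.1093
  2-propanol: x = 0.1230, y = 0.2939
  n-heptane: x = 0.2124, y = 0.4333
  n-decane: x = 0.6292, y = 0.1636

y_n-decane = 0.1636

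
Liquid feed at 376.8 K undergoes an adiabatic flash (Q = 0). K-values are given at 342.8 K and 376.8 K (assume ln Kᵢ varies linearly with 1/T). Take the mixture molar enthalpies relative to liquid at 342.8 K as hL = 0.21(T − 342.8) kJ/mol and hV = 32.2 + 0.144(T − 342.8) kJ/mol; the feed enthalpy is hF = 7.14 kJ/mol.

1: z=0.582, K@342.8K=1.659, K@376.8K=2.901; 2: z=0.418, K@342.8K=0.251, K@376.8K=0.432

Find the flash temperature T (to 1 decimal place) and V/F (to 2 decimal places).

T = 344.9 K, V/F = 0.21

Adiabatic flash: solve Rachford–Rice at each trial T, then check hF = ψ·hV(T) + (1−ψ)·hL(T).
  T = 342.8 K: K = (1.659, 0.251), RR gives ψ = 0.143, H_out = 4.596 kJ/mol
  T = 376.8 K: K = (2.901, 0.432), RR gives ψ = 0.805, H_out = 31.247 kJ/mol
  T = 359.8 K: K = (2.223, 0.334), RR gives ψ = 0.531, H_out = 20.087 kJ/mol
  T = 351.3 K: K = (1.927, 0.290), RR gives ψ = 0.369, H_out = 13.469 kJ/mol
  T = 347.1 K: K = (1.791, 0.270), RR gives ψ = 0.269, H_out = 9.504 kJ/mol
  T = 345.0 K: K = (1.726, 0.261), RR gives ψ = 0.211, H_out = 7.240 kJ/mol
Linear interpolation between T = 342.8 (H_out = 4.596) and T = 345.0 (H_out = 7.240) on hF = 7.14 gives T ≈ 344.9 K, at which ψ = 0.21.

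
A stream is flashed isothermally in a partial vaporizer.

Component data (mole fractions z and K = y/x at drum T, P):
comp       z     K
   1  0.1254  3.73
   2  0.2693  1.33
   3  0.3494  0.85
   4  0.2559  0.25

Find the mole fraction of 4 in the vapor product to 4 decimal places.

y_4 = 0.0781

Iterate (Newton) starting at ψ = 0.44:
  ψ = 0.4400: g = -0.10944, g' = -0.5449 → ψ = 0.2392
  ψ = 0.2392: g = 0.00125, g' = -0.5895 → ψ = 0.2413
Converged at ψ = 0.2413.
Compositions from xᵢ = zᵢ/(1+ψ(Kᵢ−1)), yᵢ = Kᵢxᵢ:
  1: x = 0.0756, y = 0.2820
  2: x = 0.2494, y = 0.3318
  3: x = 0.3625, y = 0.3081
  4: x = 0.3124, y = 0.0781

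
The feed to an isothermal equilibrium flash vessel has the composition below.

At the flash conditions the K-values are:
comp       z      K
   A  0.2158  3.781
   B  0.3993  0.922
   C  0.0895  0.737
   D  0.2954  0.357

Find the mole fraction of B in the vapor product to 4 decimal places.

Let β = V/F and solve Σ zᵢ(Kᵢ−1)/(1+β(Kᵢ−1)) = 0.
g(0) = ΣzᵢKᵢ − 1 = 0.3555 and g(1) = 1 − Σzᵢ/Kᵢ = -0.4390, so a root lies in (0, 1).
Newton iteration, β⁰ = 0.67:
  β = 0.6700: g = -0.18554, g' = -0.5924 → β = 0.3568
  β = 0.3568: g = -0.00326, g' = -0.6363 → β = 0.3517
Converged at β = 0.3517.
Compositions from xᵢ = zᵢ/(1+β(Kᵢ−1)), yᵢ = Kᵢxᵢ:
  A: x = 0.1091, y = 0.4125
  B: x = 0.4106, y = 0.3785
  C: x = 0.0986, y = 0.0727
  D: x = 0.3817, y = 0.1363

y_B = 0.3785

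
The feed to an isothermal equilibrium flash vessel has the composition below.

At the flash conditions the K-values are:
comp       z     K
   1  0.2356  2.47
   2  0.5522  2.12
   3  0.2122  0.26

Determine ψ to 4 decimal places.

ψ = 0.8899

Let ψ = V/F and solve Σ zᵢ(Kᵢ−1)/(1+ψ(Kᵢ−1)) = 0.
Check two-phase: ΣzᵢKᵢ = 1.8078 > 1 and Σzᵢ/Kᵢ = 1.1720 > 1, so g(0) = 0.8078 > 0 and g(1) = -0.1720 < 0.
Newton iteration, ψ⁰ = 0.5:
  ψ = 0.5000: g = 0.34682, g' = -0.7465 → ψ = 0.9646
  ψ = 0.9646: g = -0.10810, g' = -1.6656 → ψ = 0.8997
  ψ = 0.8997: g = -0.01262, g' = -1.3063 → ψ = 0.8900
  ψ = 0.8900: g = -0.00020, g' = -1.2663 → ψ = 0.8899
Converged at ψ = 0.8899.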